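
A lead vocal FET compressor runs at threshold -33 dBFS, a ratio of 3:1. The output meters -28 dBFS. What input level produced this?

-18 dBFS

Post-compression overshoot = -28 − (-33) = 5 dB.
Before 3:1 compression the overshoot was 5 × 3 = 15 dB, so input = -33 + 15 = -18 dBFS.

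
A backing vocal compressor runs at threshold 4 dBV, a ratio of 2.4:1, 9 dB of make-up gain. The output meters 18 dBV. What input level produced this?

Before make-up, the level was 18 − 9 = 9 dBV.
That's 5 dB above the 4 dBV threshold.
Input overshoot = R × output overshoot = 12 dB → input = 4 + 12 = 16 dBV.

16 dBV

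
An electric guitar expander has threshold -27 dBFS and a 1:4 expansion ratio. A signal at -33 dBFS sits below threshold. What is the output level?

-51 dBFS

Below threshold, a 1:4 expander applies gain = (4−1)×(T − x) of attenuation.
(4−1) × 6 = 18 dB, so output = -33 − 18 = -51 dBFS.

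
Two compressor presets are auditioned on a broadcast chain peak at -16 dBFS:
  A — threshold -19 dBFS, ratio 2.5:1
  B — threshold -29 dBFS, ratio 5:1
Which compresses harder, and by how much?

B, by 8.6 dB

A: GR = 3 − 3/2.5 = 1.8 dB.
B: GR = 13 − 13/5 = 10.4 dB.
B reduces 8.6 dB more.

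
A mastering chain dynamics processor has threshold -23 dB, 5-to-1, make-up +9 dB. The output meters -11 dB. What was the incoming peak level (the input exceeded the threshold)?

Remove make-up: -11 − 9 = -20 dB.
Post-compression overshoot = -20 − (-23) = 3 dB.
Input overshoot = R × output overshoot = 15 dB → input = -23 + 15 = -8 dB.

-8 dB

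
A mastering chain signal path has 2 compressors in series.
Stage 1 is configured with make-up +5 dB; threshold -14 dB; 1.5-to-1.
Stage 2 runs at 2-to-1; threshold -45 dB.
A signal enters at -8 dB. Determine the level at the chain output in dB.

-25 dB

Stage 1: 6 dB above -14 dB, reduced 1.5:1 to 4 dB above → -10 dB; +5 dB make-up → -5 dB.
Stage 2: overshoot 40 dB → 40/2 = 20 dB → -25 dB.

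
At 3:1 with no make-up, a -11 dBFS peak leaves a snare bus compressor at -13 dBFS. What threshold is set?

-14 dBFS

Gain reduction = -11 − (-13) = 2 dB; output overshoot = GR / (R − 1) = 2 / 2 = 1 dB.
Threshold = output − output overshoot = -13 − 1 = -14 dBFS.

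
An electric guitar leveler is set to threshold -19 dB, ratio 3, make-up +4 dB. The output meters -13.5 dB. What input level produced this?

-14.5 dB

Remove make-up: -13.5 − 4 = -17.5 dB.
That's 1.5 dB above the -19 dB threshold.
Input overshoot = R × output overshoot = 4.5 dB → input = -19 + 4.5 = -14.5 dB.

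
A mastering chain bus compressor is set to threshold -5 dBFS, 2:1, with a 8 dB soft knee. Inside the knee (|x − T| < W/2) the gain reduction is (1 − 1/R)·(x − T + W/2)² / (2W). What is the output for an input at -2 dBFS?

x − T + W/2 = -2 − (-5) + 4 = 7.
GR = (1 − 1/2) × 7² / 16 = 0.5 × 49 / 16 = 1.53125 dB.
Output = -2 − 1.53125 = -3.53125 dBFS.

-3.53125 dBFS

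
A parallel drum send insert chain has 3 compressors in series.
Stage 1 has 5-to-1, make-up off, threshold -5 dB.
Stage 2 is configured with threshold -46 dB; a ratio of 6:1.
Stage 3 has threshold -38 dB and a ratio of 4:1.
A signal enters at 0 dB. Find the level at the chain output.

-39 dB

Stage 1: 0 dB is 5 dB over -5 dB; at 5:1 that becomes 1 dB over, giving -4 dB.
Stage 2: 42 dB above -46 dB, reduced 6:1 to 7 dB above → -39 dB.
Stage 3: -39 dB ≤ -38 dB, so stage 3 doesn't engage; output -39 dB.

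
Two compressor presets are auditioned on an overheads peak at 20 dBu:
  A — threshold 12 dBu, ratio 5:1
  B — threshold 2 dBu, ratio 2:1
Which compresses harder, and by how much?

A: overshoot 8 dB → output overshoot 1.6 dB → GR 6.4 dB.
B: overshoot 18 dB → output overshoot 9 dB → GR 9 dB.
B applies 2.6 dB more gain reduction.

B, by 2.6 dB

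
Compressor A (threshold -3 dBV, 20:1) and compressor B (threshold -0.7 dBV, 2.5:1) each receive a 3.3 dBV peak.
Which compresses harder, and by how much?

A, by 3.585 dB

A: GR = 6.3 − 6.3/20 = 5.985 dB.
B: GR = 4 − 4/2.5 = 2.4 dB.
Difference: 3.585 dB in favour of A.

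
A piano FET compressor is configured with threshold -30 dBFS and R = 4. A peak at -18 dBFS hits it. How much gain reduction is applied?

-18 dBFS exceeds the threshold by 12 dB.
After 4:1 compression the overshoot becomes 12/4 = 3 dB.
So the signal is attenuated by 12 − 3 = 9 dB.

9 dB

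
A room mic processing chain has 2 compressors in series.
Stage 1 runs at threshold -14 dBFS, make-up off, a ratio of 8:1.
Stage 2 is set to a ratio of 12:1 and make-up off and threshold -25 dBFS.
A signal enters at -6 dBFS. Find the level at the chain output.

-24 dBFS

Stage 1: 8 dB above -14 dBFS, reduced 8:1 to 1 dB above → -13 dBFS.
Stage 2: overshoot 12 dB → 12/12 = 1 dB → -24 dBFS.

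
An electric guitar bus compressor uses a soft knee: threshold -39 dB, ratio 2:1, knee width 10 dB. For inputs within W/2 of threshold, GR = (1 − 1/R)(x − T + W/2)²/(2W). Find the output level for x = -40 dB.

x − T + W/2 = -40 − (-39) + 5 = 4.
GR = (1 − 1/2) × 4² / 20 = 0.5 × 16 / 20 = 0.4 dB.
Output = -40 − 0.4 = -40.4 dB.

-40.4 dB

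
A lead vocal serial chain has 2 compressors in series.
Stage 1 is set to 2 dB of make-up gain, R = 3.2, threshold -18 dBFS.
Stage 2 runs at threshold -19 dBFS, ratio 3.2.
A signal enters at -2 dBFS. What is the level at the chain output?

-16.5 dBFS

Stage 1: 16 dB above -18 dBFS, reduced 3.2:1 to 5 dB above → -13 dBFS; +2 dB make-up → -11 dBFS.
Stage 2: overshoot 8 dB → 8/3.2 = 2.5 dB → -16.5 dBFS.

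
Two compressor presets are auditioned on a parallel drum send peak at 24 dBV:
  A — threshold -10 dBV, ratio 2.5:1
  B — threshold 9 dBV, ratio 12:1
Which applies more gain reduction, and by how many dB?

A: 34 dB over, compressed to 13.6 dB over, so 20.4 dB of GR.
B: 15 dB over, compressed to 1.25 dB over, so 13.75 dB of GR.
A applies 6.65 dB more gain reduction.

A, by 6.65 dB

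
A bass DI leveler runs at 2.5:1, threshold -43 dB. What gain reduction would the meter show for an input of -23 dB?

The signal is 20 dB above threshold.
At 2.5:1, output sits 20/2.5 = 8 dB above threshold.
GR = overshoot in − overshoot out = 20 − 8 = 12 dB.

12 dB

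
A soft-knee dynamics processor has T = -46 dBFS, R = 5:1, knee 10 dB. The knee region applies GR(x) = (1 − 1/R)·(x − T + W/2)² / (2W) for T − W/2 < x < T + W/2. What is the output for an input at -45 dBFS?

-46.44 dBFS

x − T + W/2 = -45 − (-46) + 5 = 6.
GR = (1 − 1/5) × 6² / 20 = 0.8 × 36 / 20 = 1.44 dB.
Output = -45 − 1.44 = -46.44 dBFS.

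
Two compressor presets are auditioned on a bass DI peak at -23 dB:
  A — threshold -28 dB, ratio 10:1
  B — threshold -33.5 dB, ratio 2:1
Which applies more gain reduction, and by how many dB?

B, by 0.75 dB

A: GR = 5 − 5/10 = 4.5 dB.
B: GR = 10.5 − 10.5/2 = 5.25 dB.
B reduces 0.75 dB more.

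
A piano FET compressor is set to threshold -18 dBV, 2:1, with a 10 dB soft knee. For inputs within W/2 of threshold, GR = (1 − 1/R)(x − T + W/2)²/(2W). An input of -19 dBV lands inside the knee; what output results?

x − T + W/2 = -19 − (-18) + 5 = 4.
GR = (1 − 1/2) × 4² / 20 = 0.5 × 16 / 20 = 0.4 dB.
Output = -19 − 0.4 = -19.4 dBV.

-19.4 dBV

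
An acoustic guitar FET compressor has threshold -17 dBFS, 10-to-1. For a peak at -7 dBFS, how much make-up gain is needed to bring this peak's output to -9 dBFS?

The peak compresses to -17 + 10/10 = -16 dBFS.
To reach -9 dBFS requires -9 − (-16) = 7 dB of make-up.

7 dB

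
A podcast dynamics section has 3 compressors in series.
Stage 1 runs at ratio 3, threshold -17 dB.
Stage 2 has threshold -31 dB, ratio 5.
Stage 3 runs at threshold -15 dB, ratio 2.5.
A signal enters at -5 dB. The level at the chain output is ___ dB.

-27.4 dB

Stage 1: 12 dB above -17 dB, reduced 3:1 to 4 dB above → -13 dB.
Stage 2: 18 dB above -31 dB, reduced 5:1 to 3.6 dB above → -27.4 dB.
Stage 3: -27.4 dB ≤ -15 dB, so stage 3 doesn't engage; output -27.4 dB.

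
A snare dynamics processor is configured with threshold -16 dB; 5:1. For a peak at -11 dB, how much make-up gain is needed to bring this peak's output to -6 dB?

Overshoot 5 dB → 5/5 = 1 dB after compression, so the compressed level is -16 + 1 = -15 dB.
Make-up = target − compressed = -6 − (-15) = 9 dB.

9 dB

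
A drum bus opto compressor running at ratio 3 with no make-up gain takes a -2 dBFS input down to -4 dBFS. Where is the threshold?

-5 dBFS

Gain reduction = -2 − (-4) = 2 dB; output overshoot = GR / (R − 1) = 2 / 2 = 1 dB.
Threshold = output − output overshoot = -4 − 1 = -5 dBFS.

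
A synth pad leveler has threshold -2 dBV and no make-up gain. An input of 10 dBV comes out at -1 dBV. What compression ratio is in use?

Input overshoot = 10 − (-2) = 12 dB; output overshoot = -1 − (-2) = 1 dB.
Ratio = 12 / 1 = 12.

12:1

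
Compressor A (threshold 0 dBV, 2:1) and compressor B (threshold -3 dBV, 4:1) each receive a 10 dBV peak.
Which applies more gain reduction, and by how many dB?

A: 10 dB over, compressed to 5 dB over, so 5 dB of GR.
B: 13 dB over, compressed to 3.25 dB over, so 9.75 dB of GR.
Difference: 4.75 dB in favour of B.

B, by 4.75 dB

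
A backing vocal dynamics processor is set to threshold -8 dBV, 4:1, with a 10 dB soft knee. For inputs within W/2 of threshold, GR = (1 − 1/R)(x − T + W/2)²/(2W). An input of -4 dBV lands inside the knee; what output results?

-7.0375 dBV

x − T + W/2 = -4 − (-8) + 5 = 9.
GR = (1 − 1/4) × 9² / 20 = 0.75 × 81 / 20 = 3.0375 dB.
Output = -4 − 3.0375 = -7.0375 dBV.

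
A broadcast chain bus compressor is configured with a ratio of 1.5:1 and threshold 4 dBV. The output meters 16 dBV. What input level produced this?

Post-compression overshoot = 16 − 4 = 12 dB.
Input overshoot = R × output overshoot = 18 dB → input = 4 + 18 = 22 dBV.

22 dBV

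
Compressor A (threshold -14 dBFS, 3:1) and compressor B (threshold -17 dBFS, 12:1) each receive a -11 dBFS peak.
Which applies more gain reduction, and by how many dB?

B, by 3.5 dB

A: overshoot 3 dB → output overshoot 1 dB → GR 2 dB.
B: overshoot 6 dB → output overshoot 0.5 dB → GR 5.5 dB.
Difference: 3.5 dB in favour of B.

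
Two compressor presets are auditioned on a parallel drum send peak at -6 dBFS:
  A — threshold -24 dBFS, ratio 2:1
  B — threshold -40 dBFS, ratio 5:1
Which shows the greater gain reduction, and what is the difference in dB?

B, by 18.2 dB

A: GR = 18 − 18/2 = 9 dB.
B: GR = 34 − 34/5 = 27.2 dB.
Difference: 18.2 dB in favour of B.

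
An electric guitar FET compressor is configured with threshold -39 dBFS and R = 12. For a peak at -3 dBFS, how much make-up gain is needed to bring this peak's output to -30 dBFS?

6 dB

The peak compresses to -39 + 36/12 = -36 dBFS.
To reach -30 dBFS requires -30 − (-36) = 6 dB of make-up.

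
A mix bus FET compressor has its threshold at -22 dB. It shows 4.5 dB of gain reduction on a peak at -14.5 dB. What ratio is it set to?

2.5:1

Input overshoot = -14.5 − (-22) = 7.5 dB.
Output overshoot = 7.5 − 4.5 = 3 dB.
Ratio = input overshoot / output overshoot = 7.5 / 3 = 2.5.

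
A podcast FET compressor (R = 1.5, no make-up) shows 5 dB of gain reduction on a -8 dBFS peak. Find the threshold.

Gain reduction = -8 − (-13) = 5 dB; output overshoot = GR / (R − 1) = 5 / 0.5 = 10 dB.
Threshold = output − output overshoot = -13 − 10 = -23 dBFS.

-23 dBFS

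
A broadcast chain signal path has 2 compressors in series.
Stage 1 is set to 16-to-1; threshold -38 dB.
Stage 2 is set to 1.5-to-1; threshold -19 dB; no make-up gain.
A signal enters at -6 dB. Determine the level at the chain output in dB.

-36 dB

Stage 1: -6 dB is 32 dB over -38 dB; at 16:1 that becomes 2 dB over, giving -36 dB.
Stage 2: -36 dB is at or below the -19 dB threshold — no compression; output -36 dB.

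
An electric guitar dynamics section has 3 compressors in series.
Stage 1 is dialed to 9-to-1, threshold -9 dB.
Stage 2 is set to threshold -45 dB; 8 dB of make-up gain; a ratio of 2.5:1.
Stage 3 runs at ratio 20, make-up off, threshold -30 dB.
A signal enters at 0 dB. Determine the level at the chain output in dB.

-29.61 dB

Stage 1: 9 dB above -9 dB, reduced 9:1 to 1 dB above → -8 dB.
Stage 2: 37 dB above -45 dB, reduced 2.5:1 to 14.8 dB above → -30.2 dB; +8 dB make-up → -22.2 dB.
Stage 3: overshoot 7.8 dB → 7.8/20 = 0.39 dB → -29.61 dB.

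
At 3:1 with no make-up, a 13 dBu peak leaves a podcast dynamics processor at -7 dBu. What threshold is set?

Let T be the threshold. Output overshoot = (input overshoot)/R, so -7 − T = (13 − T)/3.
3·(-7 − T) = 13 − T → 2·T = -21 − 13 = -34.
T = -34/2 = -17 dBu.

-17 dBu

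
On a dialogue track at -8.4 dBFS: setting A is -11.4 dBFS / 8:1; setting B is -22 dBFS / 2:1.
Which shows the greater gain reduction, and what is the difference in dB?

A: overshoot 3 dB → output overshoot 0.375 dB → GR 2.625 dB.
B: overshoot 13.6 dB → output overshoot 6.8 dB → GR 6.8 dB.
Difference: 4.175 dB in favour of B.

B, by 4.175 dB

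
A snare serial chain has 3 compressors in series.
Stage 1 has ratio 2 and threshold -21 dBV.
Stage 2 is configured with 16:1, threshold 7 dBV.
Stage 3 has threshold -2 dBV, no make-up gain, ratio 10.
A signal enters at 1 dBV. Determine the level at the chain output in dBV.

Stage 1: overshoot 22 dB → 22/2 = 11 dB → -10 dBV.
Stage 2: -10 dBV is at or below the 7 dBV threshold — no compression; output -10 dBV.
Stage 3: below threshold (-10 ≤ -2); passes unchanged; output -10 dBV.

-10 dBV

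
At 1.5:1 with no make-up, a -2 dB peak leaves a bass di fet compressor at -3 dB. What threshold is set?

-5 dB

Input is 3 dB above T (since output overshoot × R = input overshoot: (-3 − T)·1.5 = -2 − T gives T = -5 dB).
Check: -5 + (-2 − (-5))/1.5 = -5 + 2 = -3 dB. ✓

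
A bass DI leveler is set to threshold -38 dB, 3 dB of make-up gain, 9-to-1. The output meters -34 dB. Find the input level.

Remove make-up: -34 − 3 = -37 dB.
Post-compression overshoot = -37 − (-38) = 1 dB.
Before 9:1 compression the overshoot was 1 × 9 = 9 dB, so input = -38 + 9 = -29 dB.

-29 dB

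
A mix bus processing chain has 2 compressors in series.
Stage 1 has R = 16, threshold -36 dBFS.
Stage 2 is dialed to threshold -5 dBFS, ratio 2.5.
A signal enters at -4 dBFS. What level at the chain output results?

Stage 1: 32 dB above -36 dBFS, reduced 16:1 to 2 dB above → -34 dBFS.
Stage 2: -34 dBFS ≤ -5 dBFS, so stage 2 doesn't engage; output -34 dBFS.

-34 dBFS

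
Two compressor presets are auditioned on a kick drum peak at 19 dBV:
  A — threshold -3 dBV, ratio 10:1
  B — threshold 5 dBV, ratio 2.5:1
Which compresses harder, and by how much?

A: GR = 22 − 22/10 = 19.8 dB.
B: GR = 14 − 14/2.5 = 8.4 dB.
Difference: 11.4 dB in favour of A.

A, by 11.4 dB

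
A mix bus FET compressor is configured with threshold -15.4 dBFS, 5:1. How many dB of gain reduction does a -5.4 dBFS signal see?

-5.4 dBFS exceeds the threshold by 10 dB.
At 5:1, output sits 10/5 = 2 dB above threshold.
GR = overshoot in − overshoot out = 10 − 2 = 8 dB.

8 dB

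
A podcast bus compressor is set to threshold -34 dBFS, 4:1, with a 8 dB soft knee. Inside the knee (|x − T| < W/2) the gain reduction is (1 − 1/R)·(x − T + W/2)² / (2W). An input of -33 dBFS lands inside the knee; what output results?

-34.171875 dBFS

x − T + W/2 = -33 − (-34) + 4 = 5.
GR = (1 − 1/4) × 5² / 16 = 0.75 × 25 / 16 = 1.171875 dB.
Output = -33 − 1.171875 = -34.171875 dBFS.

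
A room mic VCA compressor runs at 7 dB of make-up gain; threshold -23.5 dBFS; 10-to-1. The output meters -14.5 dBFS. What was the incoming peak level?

Before make-up, the level was -14.5 − 7 = -21.5 dBFS.
That's 2 dB above the -23.5 dBFS threshold.
Input overshoot = R × output overshoot = 20 dB → input = -23.5 + 20 = -3.5 dBFS.

-3.5 dBFS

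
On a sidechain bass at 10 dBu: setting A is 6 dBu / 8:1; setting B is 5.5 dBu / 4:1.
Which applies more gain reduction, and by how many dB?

A: GR = 4 − 4/8 = 3.5 dB.
B: GR = 4.5 − 4.5/4 = 3.375 dB.
A applies 0.125 dB more gain reduction.

A, by 0.125 dB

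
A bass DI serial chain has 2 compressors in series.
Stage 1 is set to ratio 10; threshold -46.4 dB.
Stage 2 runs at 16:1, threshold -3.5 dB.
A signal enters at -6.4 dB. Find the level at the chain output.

Stage 1: overshoot 40 dB → 40/10 = 4 dB → -42.4 dB.
Stage 2: -42.4 dB is at or below the -3.5 dB threshold — no compression; output -42.4 dB.

-42.4 dB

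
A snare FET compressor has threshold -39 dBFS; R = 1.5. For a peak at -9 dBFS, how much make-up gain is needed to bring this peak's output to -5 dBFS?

The peak compresses to -39 + 30/1.5 = -19 dBFS.
To reach -5 dBFS requires -5 − (-19) = 14 dB of make-up.

14 dB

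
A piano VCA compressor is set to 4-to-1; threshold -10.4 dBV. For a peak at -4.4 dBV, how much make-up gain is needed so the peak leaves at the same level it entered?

4.5 dB

Overshoot 6 dB → 6/4 = 1.5 dB after compression, so the compressed level is -10.4 + 1.5 = -8.9 dBV.
Make-up = target − compressed = -4.4 − (-8.9) = 4.5 dB.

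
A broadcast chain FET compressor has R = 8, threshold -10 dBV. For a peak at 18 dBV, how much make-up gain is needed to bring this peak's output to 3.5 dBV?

10 dB

The peak compresses to -10 + 28/8 = -6.5 dBV.
To reach 3.5 dBV requires 3.5 − (-6.5) = 10 dB of make-up.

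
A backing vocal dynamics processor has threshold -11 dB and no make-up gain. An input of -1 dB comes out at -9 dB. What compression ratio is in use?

5:1

Input overshoot = -1 − (-11) = 10 dB; output overshoot = -9 − (-11) = 2 dB.
Ratio = 10 / 2 = 5.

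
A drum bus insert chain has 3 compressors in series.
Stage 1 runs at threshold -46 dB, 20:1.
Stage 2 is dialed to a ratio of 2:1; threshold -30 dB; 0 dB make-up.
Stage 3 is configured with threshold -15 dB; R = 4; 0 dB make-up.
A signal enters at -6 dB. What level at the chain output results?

Stage 1: overshoot 40 dB → 40/20 = 2 dB → -44 dB.
Stage 2: below threshold (-44 ≤ -30); passes unchanged; output -44 dB.
Stage 3: -44 dB ≤ -15 dB, so stage 3 doesn't engage; output -44 dB.

-44 dB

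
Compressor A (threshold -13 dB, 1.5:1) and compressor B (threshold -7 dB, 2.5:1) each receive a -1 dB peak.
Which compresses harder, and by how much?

A, by 0.4 dB

A: GR = 12 − 12/1.5 = 4 dB.
B: GR = 6 − 6/2.5 = 3.6 dB.
A applies 0.4 dB more gain reduction.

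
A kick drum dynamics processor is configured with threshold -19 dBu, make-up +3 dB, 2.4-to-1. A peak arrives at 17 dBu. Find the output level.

Overshoot: 17 − (-19) = 36 dB.
The 36 dB excess becomes 15 dB after 2.4:1 reduction.
That puts the output at -4 dBu; make-up adds 3 dB, giving -1 dBu.

-1 dBu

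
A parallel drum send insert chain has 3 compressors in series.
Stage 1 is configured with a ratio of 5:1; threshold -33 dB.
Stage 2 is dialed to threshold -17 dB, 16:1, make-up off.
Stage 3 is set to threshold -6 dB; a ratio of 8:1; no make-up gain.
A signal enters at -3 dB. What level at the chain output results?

-27 dB

Stage 1: -3 dB is 30 dB over -33 dB; at 5:1 that becomes 6 dB over, giving -27 dB.
Stage 2: -27 dB ≤ -17 dB, so stage 2 doesn't engage; output -27 dB.
Stage 3: -27 dB is at or below the -6 dB threshold — no compression; output -27 dB.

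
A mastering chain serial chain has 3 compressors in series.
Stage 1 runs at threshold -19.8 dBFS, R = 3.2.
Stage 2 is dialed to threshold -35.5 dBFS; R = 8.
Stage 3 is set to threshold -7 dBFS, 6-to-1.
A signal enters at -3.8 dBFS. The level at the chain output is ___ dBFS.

-32.9125 dBFS

Stage 1: overshoot 16 dB → 16/3.2 = 5 dB → -14.8 dBFS.
Stage 2: 20.7 dB above -35.5 dBFS, reduced 8:1 to 2.5875 dB above → -32.9125 dBFS.
Stage 3: -32.9125 dBFS ≤ -7 dBFS, so stage 3 doesn't engage; output -32.9125 dBFS.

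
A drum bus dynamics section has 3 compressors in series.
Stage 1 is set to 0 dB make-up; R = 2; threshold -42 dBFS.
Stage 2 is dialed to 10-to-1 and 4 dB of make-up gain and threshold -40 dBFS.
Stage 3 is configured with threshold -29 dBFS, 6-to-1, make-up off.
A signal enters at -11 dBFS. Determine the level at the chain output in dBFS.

Stage 1: -11 dBFS is 31 dB over -42 dBFS; at 2:1 that becomes 15.5 dB over, giving -26.5 dBFS.
Stage 2: 13.5 dB above -40 dBFS, reduced 10:1 to 1.35 dB above → -38.65 dBFS; +4 dB make-up → -34.65 dBFS.
Stage 3: -34.65 dBFS ≤ -29 dBFS, so stage 3 doesn't engage; output -34.65 dBFS.

-34.65 dBFS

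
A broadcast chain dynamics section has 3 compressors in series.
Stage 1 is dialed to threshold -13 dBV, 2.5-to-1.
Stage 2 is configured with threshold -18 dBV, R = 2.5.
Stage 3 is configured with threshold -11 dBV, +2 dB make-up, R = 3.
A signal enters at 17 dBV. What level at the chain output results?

Stage 1: 17 dBV is 30 dB over -13 dBV; at 2.5:1 that becomes 12 dB over, giving -1 dBV.
Stage 2: overshoot 17 dB → 17/2.5 = 6.8 dB → -11.2 dBV.
Stage 3: -11.2 dBV ≤ -11 dBV, so stage 3 doesn't engage; make-up brings it to -9.2 dBV.

-9.2 dBV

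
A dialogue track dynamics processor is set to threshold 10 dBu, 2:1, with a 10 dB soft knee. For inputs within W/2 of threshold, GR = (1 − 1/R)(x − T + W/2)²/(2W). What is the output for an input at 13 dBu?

11.4 dBu

x − T + W/2 = 13 − 10 + 5 = 8.
GR = (1 − 1/2) × 8² / 20 = 0.5 × 64 / 20 = 1.6 dB.
Output = 13 − 1.6 = 11.4 dBu.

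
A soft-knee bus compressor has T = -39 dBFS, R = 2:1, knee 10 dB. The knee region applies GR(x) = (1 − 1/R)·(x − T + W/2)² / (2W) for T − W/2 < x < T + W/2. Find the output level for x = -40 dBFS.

-40.4 dBFS

x − T + W/2 = -40 − (-39) + 5 = 4.
GR = (1 − 1/2) × 4² / 20 = 0.5 × 16 / 20 = 0.4 dB.
Output = -40 − 0.4 = -40.4 dBFS.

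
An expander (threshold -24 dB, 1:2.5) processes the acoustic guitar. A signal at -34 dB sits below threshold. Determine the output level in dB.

Below threshold, a 1:2.5 expander applies gain = (2.5−1)×(T − x) of attenuation.
(2.5−1) × 10 = 15 dB, so output = -34 − 15 = -49 dB.

-49 dB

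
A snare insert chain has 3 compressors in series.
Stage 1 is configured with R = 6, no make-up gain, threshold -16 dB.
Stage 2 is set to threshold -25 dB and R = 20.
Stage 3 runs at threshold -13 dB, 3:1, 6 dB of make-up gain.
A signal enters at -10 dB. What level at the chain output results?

-18.5 dB

Stage 1: 6 dB above -16 dB, reduced 6:1 to 1 dB above → -15 dB.
Stage 2: 10 dB above -25 dB, reduced 20:1 to 0.5 dB above → -24.5 dB.
Stage 3: -24.5 dB is at or below the -13 dB threshold — no compression; make-up brings it to -18.5 dB.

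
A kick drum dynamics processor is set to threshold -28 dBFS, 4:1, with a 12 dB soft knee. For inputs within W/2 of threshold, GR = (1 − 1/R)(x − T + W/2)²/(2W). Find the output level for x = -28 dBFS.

x − T + W/2 = -28 − (-28) + 6 = 6.
GR = (1 − 1/4) × 6² / 24 = 0.75 × 36 / 24 = 1.125 dB.
Output = -28 − 1.125 = -29.125 dBFS.

-29.125 dBFS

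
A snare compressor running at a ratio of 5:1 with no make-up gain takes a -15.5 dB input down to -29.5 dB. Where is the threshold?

-33 dB

Let T be the threshold. Output overshoot = (input overshoot)/R, so -29.5 − T = (-15.5 − T)/5.
5·(-29.5 − T) = -15.5 − T → 4·T = -147.5 − (-15.5) = -132.
T = -132/4 = -33 dB.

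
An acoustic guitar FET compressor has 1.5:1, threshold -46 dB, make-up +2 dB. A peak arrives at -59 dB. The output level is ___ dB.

-57 dB

-59 dB is 13 dB below the -46 dB threshold, so no gain reduction is applied.
Make-up gain adds 2 dB: -59 + 2 = -57 dB.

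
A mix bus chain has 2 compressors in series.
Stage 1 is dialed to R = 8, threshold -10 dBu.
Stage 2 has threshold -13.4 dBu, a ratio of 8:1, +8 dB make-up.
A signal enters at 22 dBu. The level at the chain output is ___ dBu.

Stage 1: overshoot 32 dB → 32/8 = 4 dB → -6 dBu.
Stage 2: overshoot 7.4 dB → 7.4/8 = 0.925 dB → -12.475 dBu; +8 dB make-up → -4.475 dBu.

-4.475 dBu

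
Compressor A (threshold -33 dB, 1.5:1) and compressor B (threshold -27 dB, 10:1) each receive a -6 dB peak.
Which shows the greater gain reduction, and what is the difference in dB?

A: GR = 27 − 27/1.5 = 9 dB.
B: GR = 21 − 21/10 = 18.9 dB.
Difference: 9.9 dB in favour of B.

B, by 9.9 dB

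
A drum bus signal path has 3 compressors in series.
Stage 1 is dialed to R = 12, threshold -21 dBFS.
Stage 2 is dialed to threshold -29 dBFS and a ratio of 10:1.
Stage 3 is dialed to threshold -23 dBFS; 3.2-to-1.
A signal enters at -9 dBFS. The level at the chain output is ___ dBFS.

-28.1 dBFS

Stage 1: overshoot 12 dB → 12/12 = 1 dB → -20 dBFS.
Stage 2: -20 dBFS is 9 dB over -29 dBFS; at 10:1 that becomes 0.9 dB over, giving -28.1 dBFS.
Stage 3: below threshold (-28.1 ≤ -23); passes unchanged; output -28.1 dBFS.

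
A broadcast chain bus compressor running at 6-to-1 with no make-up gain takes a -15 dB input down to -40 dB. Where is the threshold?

-45 dB

Let T be the threshold. Output overshoot = (input overshoot)/R, so -40 − T = (-15 − T)/6.
6·(-40 − T) = -15 − T → 5·T = -240 − (-15) = -225.
T = -225/5 = -45 dB.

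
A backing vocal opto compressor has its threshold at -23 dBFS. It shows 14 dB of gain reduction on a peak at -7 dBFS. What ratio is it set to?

Input overshoot = -7 − (-23) = 16 dB.
Output overshoot = 16 − 14 = 2 dB.
Ratio = input overshoot / output overshoot = 16 / 2 = 8.

8:1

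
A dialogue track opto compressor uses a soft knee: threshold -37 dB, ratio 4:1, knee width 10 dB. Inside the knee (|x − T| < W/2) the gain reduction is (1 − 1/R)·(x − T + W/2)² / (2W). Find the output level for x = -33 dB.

-36.0375 dB

x − T + W/2 = -33 − (-37) + 5 = 9.
GR = (1 − 1/4) × 9² / 20 = 0.75 × 81 / 20 = 3.0375 dB.
Output = -33 − 3.0375 = -36.0375 dB.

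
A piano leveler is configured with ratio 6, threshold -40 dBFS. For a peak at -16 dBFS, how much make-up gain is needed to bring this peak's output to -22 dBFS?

14 dB

Without make-up, output = threshold + overshoot/6 = -40 + 4 = -36 dBFS.
Gap to target: 14 dB.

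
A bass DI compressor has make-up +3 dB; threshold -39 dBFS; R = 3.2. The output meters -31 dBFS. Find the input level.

-23 dBFS

Before make-up, the level was -31 − 3 = -34 dBFS.
Post-compression overshoot = -34 − (-39) = 5 dB.
Input overshoot = R × output overshoot = 16 dB → input = -39 + 16 = -23 dBFS.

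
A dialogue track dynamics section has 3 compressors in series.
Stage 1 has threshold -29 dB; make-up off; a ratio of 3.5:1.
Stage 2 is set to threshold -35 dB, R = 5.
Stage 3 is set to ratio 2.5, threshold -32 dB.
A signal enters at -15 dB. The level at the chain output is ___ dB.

Stage 1: 14 dB above -29 dB, reduced 3.5:1 to 4 dB above → -25 dB.
Stage 2: -25 dB is 10 dB over -35 dB; at 5:1 that becomes 2 dB over, giving -33 dB.
Stage 3: below threshold (-33 ≤ -32); passes unchanged; output -33 dB.

-33 dB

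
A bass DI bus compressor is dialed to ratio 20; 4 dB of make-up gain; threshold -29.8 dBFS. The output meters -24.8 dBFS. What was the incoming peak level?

-9.8 dBFS

Stripping the +4 dB make-up gives -28.8 dBFS at the gain stage.
Post-compression overshoot = -28.8 − (-29.8) = 1 dB.
Input overshoot = R × output overshoot = 20 dB → input = -29.8 + 20 = -9.8 dBFS.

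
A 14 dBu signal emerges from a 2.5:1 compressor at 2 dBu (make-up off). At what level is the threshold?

Gain reduction = 14 − 2 = 12 dB; output overshoot = GR / (R − 1) = 12 / 1.5 = 8 dB.
Threshold = output − output overshoot = 2 − 8 = -6 dBu.

-6 dBu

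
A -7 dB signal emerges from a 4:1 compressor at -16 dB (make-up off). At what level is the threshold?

Gain reduction = -7 − (-16) = 9 dB; output overshoot = GR / (R − 1) = 9 / 3 = 3 dB.
Threshold = output − output overshoot = -16 − 3 = -19 dB.

-19 dB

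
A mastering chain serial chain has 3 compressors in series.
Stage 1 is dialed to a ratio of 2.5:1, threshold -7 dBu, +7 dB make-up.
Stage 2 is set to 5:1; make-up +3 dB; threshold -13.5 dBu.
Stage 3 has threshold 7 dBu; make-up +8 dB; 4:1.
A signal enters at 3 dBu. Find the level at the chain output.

1 dBu

Stage 1: 3 dBu is 10 dB over -7 dBu; at 2.5:1 that becomes 4 dB over, giving -3 dBu; +7 dB make-up → 4 dBu.
Stage 2: 17.5 dB above -13.5 dBu, reduced 5:1 to 3.5 dB above → -10 dBu; +3 dB make-up → -7 dBu.
Stage 3: below threshold (-7 ≤ 7); passes unchanged; make-up brings it to 1 dBu.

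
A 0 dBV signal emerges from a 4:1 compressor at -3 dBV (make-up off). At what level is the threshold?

-4 dBV

Let T be the threshold. Output overshoot = (input overshoot)/R, so -3 − T = (0 − T)/4.
4·(-3 − T) = 0 − T → 3·T = -12 − 0 = -12.
T = -12/3 = -4 dBV.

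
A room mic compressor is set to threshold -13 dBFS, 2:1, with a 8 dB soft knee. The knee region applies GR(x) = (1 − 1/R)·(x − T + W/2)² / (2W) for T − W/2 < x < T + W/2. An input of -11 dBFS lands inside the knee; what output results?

x − T + W/2 = -11 − (-13) + 4 = 6.
GR = (1 − 1/2) × 6² / 16 = 0.5 × 36 / 16 = 1.125 dB.
Output = -11 − 1.125 = -12.125 dBFS.

-12.125 dBFS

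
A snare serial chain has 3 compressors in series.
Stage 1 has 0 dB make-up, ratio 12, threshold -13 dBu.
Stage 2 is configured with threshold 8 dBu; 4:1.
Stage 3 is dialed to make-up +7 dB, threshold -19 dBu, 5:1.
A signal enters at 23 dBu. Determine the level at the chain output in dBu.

-10.2 dBu

Stage 1: overshoot 36 dB → 36/12 = 3 dB → -10 dBu.
Stage 2: -10 dBu ≤ 8 dBu, so stage 2 doesn't engage; output -10 dBu.
Stage 3: -10 dBu is 9 dB over -19 dBu; at 5:1 that becomes 1.8 dB over, giving -17.2 dBu; +7 dB make-up → -10.2 dBu.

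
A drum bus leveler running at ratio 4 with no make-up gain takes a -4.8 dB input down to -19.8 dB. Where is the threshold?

Input is 20 dB above T (since output overshoot × R = input overshoot: (-19.8 − T)·4 = -4.8 − T gives T = -24.8 dB).
Check: -24.8 + (-4.8 − (-24.8))/4 = -24.8 + 5 = -19.8 dB. ✓

-24.8 dB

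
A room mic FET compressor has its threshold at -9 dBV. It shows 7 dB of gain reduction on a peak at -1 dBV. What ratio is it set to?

Input overshoot = -1 − (-9) = 8 dB.
Output overshoot = 8 − 7 = 1 dB.
Ratio = input overshoot / output overshoot = 8 / 1 = 8.

8:1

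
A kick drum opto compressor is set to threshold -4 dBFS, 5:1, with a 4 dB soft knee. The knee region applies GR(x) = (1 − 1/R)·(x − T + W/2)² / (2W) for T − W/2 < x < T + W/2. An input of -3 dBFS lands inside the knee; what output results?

x − T + W/2 = -3 − (-4) + 2 = 3.
GR = (1 − 1/5) × 3² / 8 = 0.8 × 9 / 8 = 0.9 dB.
Output = -3 − 0.9 = -3.9 dBFS.

-3.9 dBFS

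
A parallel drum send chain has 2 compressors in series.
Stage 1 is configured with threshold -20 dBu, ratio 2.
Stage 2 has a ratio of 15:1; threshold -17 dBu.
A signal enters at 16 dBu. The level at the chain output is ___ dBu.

Stage 1: overshoot 36 dB → 36/2 = 18 dB → -2 dBu.
Stage 2: 15 dB above -17 dBu, reduced 15:1 to 1 dB above → -16 dBu.

-16 dBu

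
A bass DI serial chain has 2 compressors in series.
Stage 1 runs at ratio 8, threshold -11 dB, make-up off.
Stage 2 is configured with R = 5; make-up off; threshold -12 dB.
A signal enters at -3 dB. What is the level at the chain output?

Stage 1: 8 dB above -11 dB, reduced 8:1 to 1 dB above → -10 dB.
Stage 2: 2 dB above -12 dB, reduced 5:1 to 0.4 dB above → -11.6 dB.

-11.6 dB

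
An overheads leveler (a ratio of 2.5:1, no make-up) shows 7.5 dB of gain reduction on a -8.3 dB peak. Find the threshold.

Input is 12.5 dB above T (since output overshoot × R = input overshoot: (-15.8 − T)·2.5 = -8.3 − T gives T = -20.8 dB).
Check: -20.8 + (-8.3 − (-20.8))/2.5 = -20.8 + 5 = -15.8 dB. ✓

-20.8 dB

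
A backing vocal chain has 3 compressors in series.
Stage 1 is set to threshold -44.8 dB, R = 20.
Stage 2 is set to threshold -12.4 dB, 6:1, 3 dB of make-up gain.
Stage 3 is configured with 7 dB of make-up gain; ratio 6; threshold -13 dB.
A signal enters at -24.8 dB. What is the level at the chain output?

Stage 1: -24.8 dB is 20 dB over -44.8 dB; at 20:1 that becomes 1 dB over, giving -43.8 dB.
Stage 2: -43.8 dB ≤ -12.4 dB, so stage 2 doesn't engage; make-up brings it to -40.8 dB.
Stage 3: -40.8 dB ≤ -13 dB, so stage 3 doesn't engage; make-up brings it to -33.8 dB.

-33.8 dB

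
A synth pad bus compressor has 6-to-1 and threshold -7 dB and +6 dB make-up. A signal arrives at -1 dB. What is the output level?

-1 dB sits 6 dB over threshold.
6:1 compression reduces that to 6/6 = 1 dB over.
So the level is -7 + 1 = -6 dB; make-up adds 6 dB, giving 0 dB.

0 dB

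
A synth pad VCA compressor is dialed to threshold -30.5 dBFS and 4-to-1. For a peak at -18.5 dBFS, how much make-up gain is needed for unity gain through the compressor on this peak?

Overshoot 12 dB → 12/4 = 3 dB after compression, so the compressed level is -30.5 + 3 = -27.5 dBFS.
Make-up = target − compressed = -18.5 − (-27.5) = 9 dB.

9 dB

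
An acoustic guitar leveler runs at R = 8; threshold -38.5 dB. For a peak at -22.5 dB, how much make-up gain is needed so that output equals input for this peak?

Overshoot 16 dB → 16/8 = 2 dB after compression, so the compressed level is -38.5 + 2 = -36.5 dB.
Make-up = target − compressed = -22.5 − (-36.5) = 14 dB.

14 dB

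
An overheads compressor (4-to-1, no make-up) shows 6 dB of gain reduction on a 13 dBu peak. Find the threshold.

Gain reduction = 13 − 7 = 6 dB; output overshoot = GR / (R − 1) = 6 / 3 = 2 dB.
Threshold = output − output overshoot = 7 − 2 = 5 dBu.

5 dBu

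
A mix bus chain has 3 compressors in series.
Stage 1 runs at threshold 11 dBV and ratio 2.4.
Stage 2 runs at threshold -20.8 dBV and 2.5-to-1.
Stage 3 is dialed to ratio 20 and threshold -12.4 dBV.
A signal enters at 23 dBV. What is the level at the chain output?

Stage 1: 23 dBV is 12 dB over 11 dBV; at 2.4:1 that becomes 5 dB over, giving 16 dBV.
Stage 2: 16 dBV is 36.8 dB over -20.8 dBV; at 2.5:1 that becomes 14.72 dB over, giving -6.08 dBV.
Stage 3: -6.08 dBV is 6.32 dB over -12.4 dBV; at 20:1 that becomes 0.316 dB over, giving -12.084 dBV.

-12.084 dBV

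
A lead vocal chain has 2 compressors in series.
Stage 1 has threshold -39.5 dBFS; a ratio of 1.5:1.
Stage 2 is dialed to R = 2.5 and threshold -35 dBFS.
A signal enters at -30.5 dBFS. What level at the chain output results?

-34.4 dBFS

Stage 1: 9 dB above -39.5 dBFS, reduced 1.5:1 to 6 dB above → -33.5 dBFS.
Stage 2: 1.5 dB above -35 dBFS, reduced 2.5:1 to 0.6 dB above → -34.4 dBFS.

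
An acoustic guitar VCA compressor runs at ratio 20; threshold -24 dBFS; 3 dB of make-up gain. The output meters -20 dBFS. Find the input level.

Stripping the +3 dB make-up gives -23 dBFS at the gain stage.
The compressed level sits -23 − (-24) = 1 dB over threshold.
Before 20:1 compression the overshoot was 1 × 20 = 20 dB, so input = -24 + 20 = -4 dBFS.

-4 dBFS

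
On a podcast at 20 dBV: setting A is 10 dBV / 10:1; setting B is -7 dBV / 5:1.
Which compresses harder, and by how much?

A: 10 dB over, compressed to 1 dB over, so 9 dB of GR.
B: 27 dB over, compressed to 5.4 dB over, so 21.6 dB of GR.
B reduces 12.6 dB more.

B, by 12.6 dB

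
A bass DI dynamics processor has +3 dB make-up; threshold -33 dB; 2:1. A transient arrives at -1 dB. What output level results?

-14 dB

Overshoot: -1 − (-33) = 32 dB.
At 2:1 the overshoot is divided by 2, leaving 16 dB above threshold.
That puts the output at -17 dB; make-up adds 3 dB, giving -14 dB.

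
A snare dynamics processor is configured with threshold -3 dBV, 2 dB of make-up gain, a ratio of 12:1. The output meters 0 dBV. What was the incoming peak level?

Remove make-up: 0 − 2 = -2 dBV.
That's 1 dB above the -3 dBV threshold.
Input overshoot = R × output overshoot = 12 dB → input = -3 + 12 = 9 dBV.

9 dBV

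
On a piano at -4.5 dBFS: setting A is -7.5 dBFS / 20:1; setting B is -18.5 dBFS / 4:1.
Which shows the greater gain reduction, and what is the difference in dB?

A: overshoot 3 dB → output overshoot 0.15 dB → GR 2.85 dB.
B: overshoot 14 dB → output overshoot 3.5 dB → GR 10.5 dB.
B reduces 7.65 dB more.

B, by 7.65 dB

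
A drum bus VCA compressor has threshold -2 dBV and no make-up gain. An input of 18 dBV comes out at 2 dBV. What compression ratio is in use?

Input overshoot = 18 − (-2) = 20 dB; output overshoot = 2 − (-2) = 4 dB.
Ratio = 20 / 4 = 5.

5:1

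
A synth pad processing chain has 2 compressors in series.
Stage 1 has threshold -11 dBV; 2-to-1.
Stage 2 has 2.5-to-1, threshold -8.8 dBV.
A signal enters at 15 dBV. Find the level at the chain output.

-4.48 dBV

Stage 1: overshoot 26 dB → 26/2 = 13 dB → 2 dBV.
Stage 2: 2 dBV is 10.8 dB over -8.8 dBV; at 2.5:1 that becomes 4.32 dB over, giving -4.48 dBV.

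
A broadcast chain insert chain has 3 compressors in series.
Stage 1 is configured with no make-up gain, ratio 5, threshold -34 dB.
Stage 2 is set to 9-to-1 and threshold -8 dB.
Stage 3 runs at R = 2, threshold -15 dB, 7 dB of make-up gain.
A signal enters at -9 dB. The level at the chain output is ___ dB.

Stage 1: overshoot 25 dB → 25/5 = 5 dB → -29 dB.
Stage 2: -29 dB ≤ -8 dB, so stage 2 doesn't engage; output -29 dB.
Stage 3: below threshold (-29 ≤ -15); passes unchanged; make-up brings it to -22 dB.

-22 dB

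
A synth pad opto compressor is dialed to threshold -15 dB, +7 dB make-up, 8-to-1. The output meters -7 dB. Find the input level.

Stripping the +7 dB make-up gives -14 dB at the gain stage.
The compressed level sits -14 − (-15) = 1 dB over threshold.
Input overshoot = R × output overshoot = 8 dB → input = -15 + 8 = -7 dB.

-7 dB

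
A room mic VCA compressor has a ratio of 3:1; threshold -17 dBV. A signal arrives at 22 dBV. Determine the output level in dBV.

-4 dBV

22 dBV sits 39 dB over threshold.
The 39 dB excess becomes 13 dB after 3:1 reduction.
So the level is -17 + 13 = -4 dBV.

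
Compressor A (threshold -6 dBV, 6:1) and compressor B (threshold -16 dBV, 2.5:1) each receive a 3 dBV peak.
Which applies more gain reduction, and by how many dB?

B, by 3.9 dB

A: overshoot 9 dB → output overshoot 1.5 dB → GR 7.5 dB.
B: overshoot 19 dB → output overshoot 7.6 dB → GR 11.4 dB.
B applies 3.9 dB more gain reduction.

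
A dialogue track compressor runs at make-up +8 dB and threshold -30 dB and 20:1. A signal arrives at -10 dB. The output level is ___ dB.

-10 dB sits 20 dB over threshold.
20:1 compression reduces that to 20/20 = 1 dB over.
So the level is -30 + 1 = -29 dB; make-up adds 8 dB, giving -21 dB.

-21 dB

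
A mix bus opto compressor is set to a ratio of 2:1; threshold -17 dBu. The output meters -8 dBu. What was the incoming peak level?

1 dBu

Post-compression overshoot = -8 − (-17) = 9 dB.
Input overshoot = R × output overshoot = 18 dB → input = -17 + 18 = 1 dBu.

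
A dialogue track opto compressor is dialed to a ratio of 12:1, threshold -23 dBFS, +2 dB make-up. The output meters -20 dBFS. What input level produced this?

Remove make-up: -20 − 2 = -22 dBFS.
Post-compression overshoot = -22 − (-23) = 1 dB.
Input overshoot = R × output overshoot = 12 dB → input = -23 + 12 = -11 dBFS.

-11 dBFS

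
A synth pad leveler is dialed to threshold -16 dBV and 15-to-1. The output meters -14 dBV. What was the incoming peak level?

Post-compression overshoot = -14 − (-16) = 2 dB.
Input overshoot = R × output overshoot = 30 dB → input = -16 + 30 = 14 dBV.

14 dBV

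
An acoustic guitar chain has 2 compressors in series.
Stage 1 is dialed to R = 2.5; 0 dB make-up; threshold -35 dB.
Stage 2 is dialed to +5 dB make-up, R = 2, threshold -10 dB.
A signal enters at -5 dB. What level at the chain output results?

-18 dB

Stage 1: 30 dB above -35 dB, reduced 2.5:1 to 12 dB above → -23 dB.
Stage 2: below threshold (-23 ≤ -10); passes unchanged; make-up brings it to -18 dB.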